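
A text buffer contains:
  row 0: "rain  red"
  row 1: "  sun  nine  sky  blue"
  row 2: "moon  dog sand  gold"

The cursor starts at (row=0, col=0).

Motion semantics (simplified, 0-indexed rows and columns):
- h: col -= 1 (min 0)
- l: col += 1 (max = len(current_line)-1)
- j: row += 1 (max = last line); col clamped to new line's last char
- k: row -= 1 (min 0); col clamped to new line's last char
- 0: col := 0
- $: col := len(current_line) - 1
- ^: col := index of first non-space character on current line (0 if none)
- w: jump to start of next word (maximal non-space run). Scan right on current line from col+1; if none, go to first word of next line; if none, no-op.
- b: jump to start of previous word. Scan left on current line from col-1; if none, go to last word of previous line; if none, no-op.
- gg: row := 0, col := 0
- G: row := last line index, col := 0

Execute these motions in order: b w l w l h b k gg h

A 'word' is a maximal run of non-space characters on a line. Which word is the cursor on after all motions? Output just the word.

Answer: rain

Derivation:
After 1 (b): row=0 col=0 char='r'
After 2 (w): row=0 col=6 char='r'
After 3 (l): row=0 col=7 char='e'
After 4 (w): row=1 col=2 char='s'
After 5 (l): row=1 col=3 char='u'
After 6 (h): row=1 col=2 char='s'
After 7 (b): row=0 col=6 char='r'
After 8 (k): row=0 col=6 char='r'
After 9 (gg): row=0 col=0 char='r'
After 10 (h): row=0 col=0 char='r'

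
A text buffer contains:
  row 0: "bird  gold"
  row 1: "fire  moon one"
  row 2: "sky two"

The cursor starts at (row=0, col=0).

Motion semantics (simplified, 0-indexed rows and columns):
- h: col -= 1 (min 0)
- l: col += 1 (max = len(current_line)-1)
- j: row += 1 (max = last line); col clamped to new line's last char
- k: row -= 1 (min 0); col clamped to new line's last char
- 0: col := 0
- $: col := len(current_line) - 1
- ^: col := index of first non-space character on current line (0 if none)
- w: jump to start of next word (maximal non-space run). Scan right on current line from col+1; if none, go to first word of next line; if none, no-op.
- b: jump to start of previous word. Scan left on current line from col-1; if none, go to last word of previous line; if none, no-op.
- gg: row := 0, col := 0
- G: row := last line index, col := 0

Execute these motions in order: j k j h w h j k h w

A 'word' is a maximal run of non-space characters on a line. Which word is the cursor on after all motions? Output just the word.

After 1 (j): row=1 col=0 char='f'
After 2 (k): row=0 col=0 char='b'
After 3 (j): row=1 col=0 char='f'
After 4 (h): row=1 col=0 char='f'
After 5 (w): row=1 col=6 char='m'
After 6 (h): row=1 col=5 char='_'
After 7 (j): row=2 col=5 char='w'
After 8 (k): row=1 col=5 char='_'
After 9 (h): row=1 col=4 char='_'
After 10 (w): row=1 col=6 char='m'

Answer: moon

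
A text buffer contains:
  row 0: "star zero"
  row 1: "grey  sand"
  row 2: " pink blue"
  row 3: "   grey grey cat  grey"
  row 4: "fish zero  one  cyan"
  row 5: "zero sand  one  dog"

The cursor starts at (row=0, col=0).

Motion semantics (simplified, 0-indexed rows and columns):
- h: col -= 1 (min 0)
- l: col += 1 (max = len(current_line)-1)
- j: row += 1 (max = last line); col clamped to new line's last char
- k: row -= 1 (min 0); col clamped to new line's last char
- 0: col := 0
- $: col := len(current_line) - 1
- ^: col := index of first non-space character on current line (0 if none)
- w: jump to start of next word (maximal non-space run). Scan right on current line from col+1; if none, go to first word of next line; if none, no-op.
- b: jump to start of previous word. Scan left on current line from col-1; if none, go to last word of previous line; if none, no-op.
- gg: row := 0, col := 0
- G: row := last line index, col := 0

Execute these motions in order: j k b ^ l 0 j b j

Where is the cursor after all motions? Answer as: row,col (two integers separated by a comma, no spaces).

After 1 (j): row=1 col=0 char='g'
After 2 (k): row=0 col=0 char='s'
After 3 (b): row=0 col=0 char='s'
After 4 (^): row=0 col=0 char='s'
After 5 (l): row=0 col=1 char='t'
After 6 (0): row=0 col=0 char='s'
After 7 (j): row=1 col=0 char='g'
After 8 (b): row=0 col=5 char='z'
After 9 (j): row=1 col=5 char='_'

Answer: 1,5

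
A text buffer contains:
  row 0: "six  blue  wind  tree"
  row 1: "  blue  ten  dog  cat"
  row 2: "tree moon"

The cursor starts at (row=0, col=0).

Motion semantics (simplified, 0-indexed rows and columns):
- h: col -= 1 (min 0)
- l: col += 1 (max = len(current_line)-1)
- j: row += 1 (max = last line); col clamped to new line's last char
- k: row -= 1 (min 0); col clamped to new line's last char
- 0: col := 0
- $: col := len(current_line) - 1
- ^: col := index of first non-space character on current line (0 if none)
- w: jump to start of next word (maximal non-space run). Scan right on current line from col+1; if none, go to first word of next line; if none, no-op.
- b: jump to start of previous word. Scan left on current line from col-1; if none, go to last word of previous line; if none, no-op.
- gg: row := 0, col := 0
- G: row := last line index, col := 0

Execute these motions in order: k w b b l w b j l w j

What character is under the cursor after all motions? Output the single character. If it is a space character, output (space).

After 1 (k): row=0 col=0 char='s'
After 2 (w): row=0 col=5 char='b'
After 3 (b): row=0 col=0 char='s'
After 4 (b): row=0 col=0 char='s'
After 5 (l): row=0 col=1 char='i'
After 6 (w): row=0 col=5 char='b'
After 7 (b): row=0 col=0 char='s'
After 8 (j): row=1 col=0 char='_'
After 9 (l): row=1 col=1 char='_'
After 10 (w): row=1 col=2 char='b'
After 11 (j): row=2 col=2 char='e'

Answer: e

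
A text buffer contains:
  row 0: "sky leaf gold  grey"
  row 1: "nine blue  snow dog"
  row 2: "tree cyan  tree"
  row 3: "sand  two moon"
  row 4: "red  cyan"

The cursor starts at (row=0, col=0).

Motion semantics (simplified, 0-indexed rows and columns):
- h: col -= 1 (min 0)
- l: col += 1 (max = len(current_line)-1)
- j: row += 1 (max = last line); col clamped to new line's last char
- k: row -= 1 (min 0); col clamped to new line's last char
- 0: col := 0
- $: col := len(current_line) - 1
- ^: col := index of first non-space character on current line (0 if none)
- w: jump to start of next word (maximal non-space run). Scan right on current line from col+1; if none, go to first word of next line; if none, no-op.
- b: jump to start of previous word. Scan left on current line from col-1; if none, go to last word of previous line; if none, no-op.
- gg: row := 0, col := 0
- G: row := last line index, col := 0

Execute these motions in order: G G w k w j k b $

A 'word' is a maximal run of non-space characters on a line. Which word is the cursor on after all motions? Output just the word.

Answer: moon

Derivation:
After 1 (G): row=4 col=0 char='r'
After 2 (G): row=4 col=0 char='r'
After 3 (w): row=4 col=5 char='c'
After 4 (k): row=3 col=5 char='_'
After 5 (w): row=3 col=6 char='t'
After 6 (j): row=4 col=6 char='y'
After 7 (k): row=3 col=6 char='t'
After 8 (b): row=3 col=0 char='s'
After 9 ($): row=3 col=13 char='n'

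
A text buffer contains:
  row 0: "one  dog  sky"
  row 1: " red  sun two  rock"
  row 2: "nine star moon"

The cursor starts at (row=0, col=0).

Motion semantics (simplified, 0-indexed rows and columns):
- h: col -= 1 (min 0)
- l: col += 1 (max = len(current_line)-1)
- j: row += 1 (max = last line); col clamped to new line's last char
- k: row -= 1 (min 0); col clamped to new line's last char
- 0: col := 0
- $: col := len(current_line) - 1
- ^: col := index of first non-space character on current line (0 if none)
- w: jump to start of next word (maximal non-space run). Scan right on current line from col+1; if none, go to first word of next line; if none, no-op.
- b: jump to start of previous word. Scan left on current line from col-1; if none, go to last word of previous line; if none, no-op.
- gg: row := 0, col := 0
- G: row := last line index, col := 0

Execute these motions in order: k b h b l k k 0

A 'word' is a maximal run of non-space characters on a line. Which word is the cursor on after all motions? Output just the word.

After 1 (k): row=0 col=0 char='o'
After 2 (b): row=0 col=0 char='o'
After 3 (h): row=0 col=0 char='o'
After 4 (b): row=0 col=0 char='o'
After 5 (l): row=0 col=1 char='n'
After 6 (k): row=0 col=1 char='n'
After 7 (k): row=0 col=1 char='n'
After 8 (0): row=0 col=0 char='o'

Answer: one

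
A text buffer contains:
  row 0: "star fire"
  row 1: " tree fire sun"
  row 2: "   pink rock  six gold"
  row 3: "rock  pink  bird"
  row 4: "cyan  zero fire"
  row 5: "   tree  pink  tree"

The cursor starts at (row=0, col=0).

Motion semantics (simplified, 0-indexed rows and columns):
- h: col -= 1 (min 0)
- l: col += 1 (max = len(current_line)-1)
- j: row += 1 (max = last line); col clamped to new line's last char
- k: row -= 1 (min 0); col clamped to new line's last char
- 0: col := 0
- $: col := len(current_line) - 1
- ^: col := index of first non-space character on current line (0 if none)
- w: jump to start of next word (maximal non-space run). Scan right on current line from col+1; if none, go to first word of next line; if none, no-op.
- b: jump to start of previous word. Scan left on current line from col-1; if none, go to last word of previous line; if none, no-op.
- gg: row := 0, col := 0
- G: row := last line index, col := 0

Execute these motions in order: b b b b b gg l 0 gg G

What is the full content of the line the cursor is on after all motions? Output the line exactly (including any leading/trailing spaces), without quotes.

Answer:    tree  pink  tree

Derivation:
After 1 (b): row=0 col=0 char='s'
After 2 (b): row=0 col=0 char='s'
After 3 (b): row=0 col=0 char='s'
After 4 (b): row=0 col=0 char='s'
After 5 (b): row=0 col=0 char='s'
After 6 (gg): row=0 col=0 char='s'
After 7 (l): row=0 col=1 char='t'
After 8 (0): row=0 col=0 char='s'
After 9 (gg): row=0 col=0 char='s'
After 10 (G): row=5 col=0 char='_'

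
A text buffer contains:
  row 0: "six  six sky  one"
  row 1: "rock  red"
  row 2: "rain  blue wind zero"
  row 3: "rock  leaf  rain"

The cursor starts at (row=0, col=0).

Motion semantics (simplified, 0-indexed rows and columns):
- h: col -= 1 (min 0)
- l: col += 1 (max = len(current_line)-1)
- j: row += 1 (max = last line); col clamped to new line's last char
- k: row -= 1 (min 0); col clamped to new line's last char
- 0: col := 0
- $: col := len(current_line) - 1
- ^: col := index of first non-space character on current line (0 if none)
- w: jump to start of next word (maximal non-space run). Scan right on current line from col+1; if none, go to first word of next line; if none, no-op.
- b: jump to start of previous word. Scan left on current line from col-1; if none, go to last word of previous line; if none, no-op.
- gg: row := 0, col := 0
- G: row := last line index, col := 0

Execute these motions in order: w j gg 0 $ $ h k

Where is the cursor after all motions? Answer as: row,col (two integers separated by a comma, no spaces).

Answer: 0,15

Derivation:
After 1 (w): row=0 col=5 char='s'
After 2 (j): row=1 col=5 char='_'
After 3 (gg): row=0 col=0 char='s'
After 4 (0): row=0 col=0 char='s'
After 5 ($): row=0 col=16 char='e'
After 6 ($): row=0 col=16 char='e'
After 7 (h): row=0 col=15 char='n'
After 8 (k): row=0 col=15 char='n'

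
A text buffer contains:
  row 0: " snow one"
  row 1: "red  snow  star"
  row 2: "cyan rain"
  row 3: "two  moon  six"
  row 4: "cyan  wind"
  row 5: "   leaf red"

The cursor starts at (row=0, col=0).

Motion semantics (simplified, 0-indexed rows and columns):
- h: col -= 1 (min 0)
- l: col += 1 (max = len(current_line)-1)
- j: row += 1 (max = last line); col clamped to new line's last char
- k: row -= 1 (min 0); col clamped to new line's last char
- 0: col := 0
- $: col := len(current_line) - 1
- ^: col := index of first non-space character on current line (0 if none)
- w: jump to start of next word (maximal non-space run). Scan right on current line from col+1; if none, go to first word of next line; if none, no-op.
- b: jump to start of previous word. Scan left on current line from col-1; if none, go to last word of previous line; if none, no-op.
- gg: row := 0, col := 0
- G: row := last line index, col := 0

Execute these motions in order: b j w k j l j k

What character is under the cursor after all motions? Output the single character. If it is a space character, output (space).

After 1 (b): row=0 col=0 char='_'
After 2 (j): row=1 col=0 char='r'
After 3 (w): row=1 col=5 char='s'
After 4 (k): row=0 col=5 char='_'
After 5 (j): row=1 col=5 char='s'
After 6 (l): row=1 col=6 char='n'
After 7 (j): row=2 col=6 char='a'
After 8 (k): row=1 col=6 char='n'

Answer: n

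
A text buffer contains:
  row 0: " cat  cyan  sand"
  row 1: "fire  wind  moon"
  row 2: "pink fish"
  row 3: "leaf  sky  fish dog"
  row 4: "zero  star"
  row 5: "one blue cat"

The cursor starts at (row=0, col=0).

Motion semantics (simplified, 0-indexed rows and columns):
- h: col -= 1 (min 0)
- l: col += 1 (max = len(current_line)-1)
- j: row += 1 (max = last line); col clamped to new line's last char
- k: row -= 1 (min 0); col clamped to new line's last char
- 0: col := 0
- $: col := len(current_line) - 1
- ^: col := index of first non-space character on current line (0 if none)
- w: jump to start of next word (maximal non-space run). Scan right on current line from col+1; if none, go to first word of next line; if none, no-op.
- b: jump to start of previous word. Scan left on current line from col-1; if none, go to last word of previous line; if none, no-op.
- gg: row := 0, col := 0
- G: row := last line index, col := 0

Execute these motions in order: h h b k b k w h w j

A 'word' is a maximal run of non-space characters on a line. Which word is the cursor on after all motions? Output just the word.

After 1 (h): row=0 col=0 char='_'
After 2 (h): row=0 col=0 char='_'
After 3 (b): row=0 col=0 char='_'
After 4 (k): row=0 col=0 char='_'
After 5 (b): row=0 col=0 char='_'
After 6 (k): row=0 col=0 char='_'
After 7 (w): row=0 col=1 char='c'
After 8 (h): row=0 col=0 char='_'
After 9 (w): row=0 col=1 char='c'
After 10 (j): row=1 col=1 char='i'

Answer: fire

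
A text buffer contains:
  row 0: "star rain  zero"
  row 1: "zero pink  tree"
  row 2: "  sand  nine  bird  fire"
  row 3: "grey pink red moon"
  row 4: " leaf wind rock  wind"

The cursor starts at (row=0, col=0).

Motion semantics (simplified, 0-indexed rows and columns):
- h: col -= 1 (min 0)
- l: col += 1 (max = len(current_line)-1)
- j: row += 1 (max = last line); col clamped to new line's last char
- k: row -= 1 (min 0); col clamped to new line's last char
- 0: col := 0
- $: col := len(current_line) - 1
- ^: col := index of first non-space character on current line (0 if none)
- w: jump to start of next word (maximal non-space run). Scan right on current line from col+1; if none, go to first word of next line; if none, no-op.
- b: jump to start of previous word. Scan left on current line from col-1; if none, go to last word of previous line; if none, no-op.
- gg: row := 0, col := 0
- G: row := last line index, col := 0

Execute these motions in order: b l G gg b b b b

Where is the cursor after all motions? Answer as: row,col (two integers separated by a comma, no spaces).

After 1 (b): row=0 col=0 char='s'
After 2 (l): row=0 col=1 char='t'
After 3 (G): row=4 col=0 char='_'
After 4 (gg): row=0 col=0 char='s'
After 5 (b): row=0 col=0 char='s'
After 6 (b): row=0 col=0 char='s'
After 7 (b): row=0 col=0 char='s'
After 8 (b): row=0 col=0 char='s'

Answer: 0,0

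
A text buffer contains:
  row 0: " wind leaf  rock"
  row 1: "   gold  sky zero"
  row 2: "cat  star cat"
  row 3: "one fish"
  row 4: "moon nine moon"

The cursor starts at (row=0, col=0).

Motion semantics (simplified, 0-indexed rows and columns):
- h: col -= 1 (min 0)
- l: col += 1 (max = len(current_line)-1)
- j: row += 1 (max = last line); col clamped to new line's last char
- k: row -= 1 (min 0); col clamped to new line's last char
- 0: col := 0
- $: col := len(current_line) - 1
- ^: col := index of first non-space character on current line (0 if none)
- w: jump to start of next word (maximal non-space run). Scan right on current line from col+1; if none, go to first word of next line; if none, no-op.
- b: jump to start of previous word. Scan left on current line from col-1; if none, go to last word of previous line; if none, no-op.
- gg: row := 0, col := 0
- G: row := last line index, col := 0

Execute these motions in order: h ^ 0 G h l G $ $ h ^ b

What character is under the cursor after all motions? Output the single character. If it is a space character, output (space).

Answer: f

Derivation:
After 1 (h): row=0 col=0 char='_'
After 2 (^): row=0 col=1 char='w'
After 3 (0): row=0 col=0 char='_'
After 4 (G): row=4 col=0 char='m'
After 5 (h): row=4 col=0 char='m'
After 6 (l): row=4 col=1 char='o'
After 7 (G): row=4 col=0 char='m'
After 8 ($): row=4 col=13 char='n'
After 9 ($): row=4 col=13 char='n'
After 10 (h): row=4 col=12 char='o'
After 11 (^): row=4 col=0 char='m'
After 12 (b): row=3 col=4 char='f'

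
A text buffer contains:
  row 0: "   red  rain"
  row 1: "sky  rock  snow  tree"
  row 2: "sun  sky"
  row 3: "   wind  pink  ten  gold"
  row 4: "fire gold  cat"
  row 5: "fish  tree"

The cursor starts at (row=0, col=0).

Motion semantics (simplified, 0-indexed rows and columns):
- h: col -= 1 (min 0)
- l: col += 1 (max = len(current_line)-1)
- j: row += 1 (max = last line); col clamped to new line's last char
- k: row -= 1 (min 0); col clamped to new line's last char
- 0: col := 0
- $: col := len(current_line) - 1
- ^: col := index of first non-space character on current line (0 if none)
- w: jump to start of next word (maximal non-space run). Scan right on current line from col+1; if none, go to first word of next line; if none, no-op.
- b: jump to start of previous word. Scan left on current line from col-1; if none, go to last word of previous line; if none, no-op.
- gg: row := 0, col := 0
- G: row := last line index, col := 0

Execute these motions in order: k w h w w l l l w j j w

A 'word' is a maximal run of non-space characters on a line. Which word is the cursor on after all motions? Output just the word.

Answer: wind

Derivation:
After 1 (k): row=0 col=0 char='_'
After 2 (w): row=0 col=3 char='r'
After 3 (h): row=0 col=2 char='_'
After 4 (w): row=0 col=3 char='r'
After 5 (w): row=0 col=8 char='r'
After 6 (l): row=0 col=9 char='a'
After 7 (l): row=0 col=10 char='i'
After 8 (l): row=0 col=11 char='n'
After 9 (w): row=1 col=0 char='s'
After 10 (j): row=2 col=0 char='s'
After 11 (j): row=3 col=0 char='_'
After 12 (w): row=3 col=3 char='w'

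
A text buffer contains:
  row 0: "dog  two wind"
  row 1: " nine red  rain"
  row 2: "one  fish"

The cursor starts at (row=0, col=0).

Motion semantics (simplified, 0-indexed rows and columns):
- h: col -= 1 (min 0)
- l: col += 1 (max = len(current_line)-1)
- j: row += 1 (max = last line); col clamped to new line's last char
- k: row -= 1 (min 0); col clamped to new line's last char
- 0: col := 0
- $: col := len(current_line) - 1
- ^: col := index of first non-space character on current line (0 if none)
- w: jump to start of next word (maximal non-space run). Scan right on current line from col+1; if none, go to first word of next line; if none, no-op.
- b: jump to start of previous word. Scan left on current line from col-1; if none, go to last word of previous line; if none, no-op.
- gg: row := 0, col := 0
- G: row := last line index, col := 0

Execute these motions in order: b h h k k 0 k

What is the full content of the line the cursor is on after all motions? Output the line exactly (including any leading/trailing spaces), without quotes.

After 1 (b): row=0 col=0 char='d'
After 2 (h): row=0 col=0 char='d'
After 3 (h): row=0 col=0 char='d'
After 4 (k): row=0 col=0 char='d'
After 5 (k): row=0 col=0 char='d'
After 6 (0): row=0 col=0 char='d'
After 7 (k): row=0 col=0 char='d'

Answer: dog  two wind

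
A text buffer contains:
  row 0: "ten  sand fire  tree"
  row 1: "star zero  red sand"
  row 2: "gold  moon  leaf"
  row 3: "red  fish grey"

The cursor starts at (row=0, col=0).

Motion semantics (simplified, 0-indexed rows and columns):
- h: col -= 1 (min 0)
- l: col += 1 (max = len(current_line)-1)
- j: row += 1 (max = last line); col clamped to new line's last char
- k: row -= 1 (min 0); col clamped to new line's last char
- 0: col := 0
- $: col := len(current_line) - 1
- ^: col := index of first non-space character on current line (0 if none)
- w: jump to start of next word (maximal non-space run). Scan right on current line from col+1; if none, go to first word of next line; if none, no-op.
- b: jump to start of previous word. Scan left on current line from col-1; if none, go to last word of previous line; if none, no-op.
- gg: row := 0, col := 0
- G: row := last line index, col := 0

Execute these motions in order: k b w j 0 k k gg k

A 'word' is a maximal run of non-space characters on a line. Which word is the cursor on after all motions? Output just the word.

Answer: ten

Derivation:
After 1 (k): row=0 col=0 char='t'
After 2 (b): row=0 col=0 char='t'
After 3 (w): row=0 col=5 char='s'
After 4 (j): row=1 col=5 char='z'
After 5 (0): row=1 col=0 char='s'
After 6 (k): row=0 col=0 char='t'
After 7 (k): row=0 col=0 char='t'
After 8 (gg): row=0 col=0 char='t'
After 9 (k): row=0 col=0 char='t'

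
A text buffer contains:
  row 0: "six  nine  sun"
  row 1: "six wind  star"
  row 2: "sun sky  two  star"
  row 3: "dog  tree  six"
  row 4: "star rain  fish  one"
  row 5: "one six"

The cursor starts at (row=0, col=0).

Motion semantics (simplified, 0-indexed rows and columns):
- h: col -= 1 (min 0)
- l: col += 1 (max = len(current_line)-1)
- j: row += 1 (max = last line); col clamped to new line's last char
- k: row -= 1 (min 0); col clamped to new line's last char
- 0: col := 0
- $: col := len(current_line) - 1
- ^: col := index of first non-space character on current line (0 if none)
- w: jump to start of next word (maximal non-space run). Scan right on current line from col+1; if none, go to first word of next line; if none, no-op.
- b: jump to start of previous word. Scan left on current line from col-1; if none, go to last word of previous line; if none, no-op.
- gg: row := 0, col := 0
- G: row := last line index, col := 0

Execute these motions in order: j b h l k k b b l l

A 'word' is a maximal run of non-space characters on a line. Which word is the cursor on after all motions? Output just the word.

After 1 (j): row=1 col=0 char='s'
After 2 (b): row=0 col=11 char='s'
After 3 (h): row=0 col=10 char='_'
After 4 (l): row=0 col=11 char='s'
After 5 (k): row=0 col=11 char='s'
After 6 (k): row=0 col=11 char='s'
After 7 (b): row=0 col=5 char='n'
After 8 (b): row=0 col=0 char='s'
After 9 (l): row=0 col=1 char='i'
After 10 (l): row=0 col=2 char='x'

Answer: six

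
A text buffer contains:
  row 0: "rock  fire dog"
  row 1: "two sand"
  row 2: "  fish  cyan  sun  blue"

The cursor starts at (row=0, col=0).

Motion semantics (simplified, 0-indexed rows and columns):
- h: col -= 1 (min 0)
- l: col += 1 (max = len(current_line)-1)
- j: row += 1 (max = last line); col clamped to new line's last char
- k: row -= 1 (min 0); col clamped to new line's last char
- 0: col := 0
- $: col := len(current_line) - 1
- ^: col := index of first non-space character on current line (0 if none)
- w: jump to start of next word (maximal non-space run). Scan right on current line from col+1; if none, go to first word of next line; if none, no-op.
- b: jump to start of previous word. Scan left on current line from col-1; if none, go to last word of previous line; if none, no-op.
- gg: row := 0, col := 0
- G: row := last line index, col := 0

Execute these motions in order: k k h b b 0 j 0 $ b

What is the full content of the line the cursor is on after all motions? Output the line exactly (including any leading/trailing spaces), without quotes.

Answer: two sand

Derivation:
After 1 (k): row=0 col=0 char='r'
After 2 (k): row=0 col=0 char='r'
After 3 (h): row=0 col=0 char='r'
After 4 (b): row=0 col=0 char='r'
After 5 (b): row=0 col=0 char='r'
After 6 (0): row=0 col=0 char='r'
After 7 (j): row=1 col=0 char='t'
After 8 (0): row=1 col=0 char='t'
After 9 ($): row=1 col=7 char='d'
After 10 (b): row=1 col=4 char='s'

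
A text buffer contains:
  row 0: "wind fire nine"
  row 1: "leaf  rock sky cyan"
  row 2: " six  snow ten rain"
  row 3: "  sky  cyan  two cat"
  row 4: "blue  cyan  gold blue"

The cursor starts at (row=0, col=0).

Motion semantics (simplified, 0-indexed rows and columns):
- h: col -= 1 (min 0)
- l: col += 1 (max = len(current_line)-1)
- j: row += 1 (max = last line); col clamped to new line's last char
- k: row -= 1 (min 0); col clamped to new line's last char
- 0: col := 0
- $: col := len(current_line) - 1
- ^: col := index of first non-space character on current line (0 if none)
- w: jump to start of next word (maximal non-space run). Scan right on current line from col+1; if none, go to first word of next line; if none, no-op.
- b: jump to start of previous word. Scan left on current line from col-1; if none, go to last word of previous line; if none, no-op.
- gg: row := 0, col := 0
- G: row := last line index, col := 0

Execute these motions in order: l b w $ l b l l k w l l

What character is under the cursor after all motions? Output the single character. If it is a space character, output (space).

Answer: a

Derivation:
After 1 (l): row=0 col=1 char='i'
After 2 (b): row=0 col=0 char='w'
After 3 (w): row=0 col=5 char='f'
After 4 ($): row=0 col=13 char='e'
After 5 (l): row=0 col=13 char='e'
After 6 (b): row=0 col=10 char='n'
After 7 (l): row=0 col=11 char='i'
After 8 (l): row=0 col=12 char='n'
After 9 (k): row=0 col=12 char='n'
After 10 (w): row=1 col=0 char='l'
After 11 (l): row=1 col=1 char='e'
After 12 (l): row=1 col=2 char='a'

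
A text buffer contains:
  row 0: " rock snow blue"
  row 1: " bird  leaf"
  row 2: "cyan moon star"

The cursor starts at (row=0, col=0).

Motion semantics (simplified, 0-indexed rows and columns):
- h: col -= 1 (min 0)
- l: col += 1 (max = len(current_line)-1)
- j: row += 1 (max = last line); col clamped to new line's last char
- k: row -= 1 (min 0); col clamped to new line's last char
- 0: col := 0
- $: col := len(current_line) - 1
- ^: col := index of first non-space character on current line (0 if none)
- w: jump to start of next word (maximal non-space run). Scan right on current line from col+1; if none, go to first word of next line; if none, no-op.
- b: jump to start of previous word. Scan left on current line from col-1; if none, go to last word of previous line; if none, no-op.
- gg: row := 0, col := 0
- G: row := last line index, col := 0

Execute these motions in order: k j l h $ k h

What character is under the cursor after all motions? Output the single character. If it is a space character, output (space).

Answer: w

Derivation:
After 1 (k): row=0 col=0 char='_'
After 2 (j): row=1 col=0 char='_'
After 3 (l): row=1 col=1 char='b'
After 4 (h): row=1 col=0 char='_'
After 5 ($): row=1 col=10 char='f'
After 6 (k): row=0 col=10 char='_'
After 7 (h): row=0 col=9 char='w'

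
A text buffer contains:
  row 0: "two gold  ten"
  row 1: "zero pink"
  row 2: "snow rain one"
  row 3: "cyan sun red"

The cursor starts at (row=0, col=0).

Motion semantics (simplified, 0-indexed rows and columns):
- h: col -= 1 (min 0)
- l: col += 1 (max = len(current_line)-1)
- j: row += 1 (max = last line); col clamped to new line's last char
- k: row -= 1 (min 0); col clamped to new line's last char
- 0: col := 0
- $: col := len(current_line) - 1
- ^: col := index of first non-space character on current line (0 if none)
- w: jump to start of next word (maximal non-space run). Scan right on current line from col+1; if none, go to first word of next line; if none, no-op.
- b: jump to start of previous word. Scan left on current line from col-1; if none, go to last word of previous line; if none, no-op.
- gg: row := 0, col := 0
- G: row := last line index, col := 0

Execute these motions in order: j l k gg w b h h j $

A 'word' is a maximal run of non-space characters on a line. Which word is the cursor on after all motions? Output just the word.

After 1 (j): row=1 col=0 char='z'
After 2 (l): row=1 col=1 char='e'
After 3 (k): row=0 col=1 char='w'
After 4 (gg): row=0 col=0 char='t'
After 5 (w): row=0 col=4 char='g'
After 6 (b): row=0 col=0 char='t'
After 7 (h): row=0 col=0 char='t'
After 8 (h): row=0 col=0 char='t'
After 9 (j): row=1 col=0 char='z'
After 10 ($): row=1 col=8 char='k'

Answer: pink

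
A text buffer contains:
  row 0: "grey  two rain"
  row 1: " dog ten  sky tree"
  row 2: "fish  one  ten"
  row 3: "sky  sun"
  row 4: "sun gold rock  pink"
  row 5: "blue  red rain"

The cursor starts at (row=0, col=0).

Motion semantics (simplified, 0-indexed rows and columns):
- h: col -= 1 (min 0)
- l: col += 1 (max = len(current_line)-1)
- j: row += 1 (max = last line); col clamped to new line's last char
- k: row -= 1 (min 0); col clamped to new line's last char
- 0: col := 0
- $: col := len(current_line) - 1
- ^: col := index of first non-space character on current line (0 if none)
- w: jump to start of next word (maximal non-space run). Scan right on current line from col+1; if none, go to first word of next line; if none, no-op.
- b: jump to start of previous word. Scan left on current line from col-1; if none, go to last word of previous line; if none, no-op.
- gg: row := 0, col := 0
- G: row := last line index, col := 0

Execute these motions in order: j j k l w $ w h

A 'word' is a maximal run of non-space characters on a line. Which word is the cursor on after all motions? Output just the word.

Answer: fish

Derivation:
After 1 (j): row=1 col=0 char='_'
After 2 (j): row=2 col=0 char='f'
After 3 (k): row=1 col=0 char='_'
After 4 (l): row=1 col=1 char='d'
After 5 (w): row=1 col=5 char='t'
After 6 ($): row=1 col=17 char='e'
After 7 (w): row=2 col=0 char='f'
After 8 (h): row=2 col=0 char='f'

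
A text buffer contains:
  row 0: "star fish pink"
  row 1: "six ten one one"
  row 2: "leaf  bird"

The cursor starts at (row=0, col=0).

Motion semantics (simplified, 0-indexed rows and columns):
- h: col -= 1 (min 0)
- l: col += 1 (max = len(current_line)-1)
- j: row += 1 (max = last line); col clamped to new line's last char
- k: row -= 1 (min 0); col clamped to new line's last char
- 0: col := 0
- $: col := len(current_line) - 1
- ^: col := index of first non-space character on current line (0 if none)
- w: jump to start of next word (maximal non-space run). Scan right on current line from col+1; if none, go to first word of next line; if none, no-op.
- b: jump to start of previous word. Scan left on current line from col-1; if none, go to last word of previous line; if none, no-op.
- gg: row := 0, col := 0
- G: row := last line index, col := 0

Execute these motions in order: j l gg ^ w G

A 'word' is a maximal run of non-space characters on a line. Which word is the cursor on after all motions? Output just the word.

After 1 (j): row=1 col=0 char='s'
After 2 (l): row=1 col=1 char='i'
After 3 (gg): row=0 col=0 char='s'
After 4 (^): row=0 col=0 char='s'
After 5 (w): row=0 col=5 char='f'
After 6 (G): row=2 col=0 char='l'

Answer: leaf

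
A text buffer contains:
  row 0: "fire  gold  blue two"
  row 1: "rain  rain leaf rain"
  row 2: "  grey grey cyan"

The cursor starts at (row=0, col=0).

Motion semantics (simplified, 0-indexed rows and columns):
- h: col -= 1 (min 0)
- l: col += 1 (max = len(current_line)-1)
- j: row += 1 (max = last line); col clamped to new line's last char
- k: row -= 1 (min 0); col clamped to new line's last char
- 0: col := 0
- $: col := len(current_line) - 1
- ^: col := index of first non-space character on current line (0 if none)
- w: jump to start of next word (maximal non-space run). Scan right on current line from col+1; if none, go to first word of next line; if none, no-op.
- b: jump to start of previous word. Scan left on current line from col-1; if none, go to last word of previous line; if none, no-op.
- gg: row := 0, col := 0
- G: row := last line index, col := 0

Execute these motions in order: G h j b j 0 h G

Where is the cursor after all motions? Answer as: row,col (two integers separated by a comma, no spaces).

After 1 (G): row=2 col=0 char='_'
After 2 (h): row=2 col=0 char='_'
After 3 (j): row=2 col=0 char='_'
After 4 (b): row=1 col=16 char='r'
After 5 (j): row=2 col=15 char='n'
After 6 (0): row=2 col=0 char='_'
After 7 (h): row=2 col=0 char='_'
After 8 (G): row=2 col=0 char='_'

Answer: 2,0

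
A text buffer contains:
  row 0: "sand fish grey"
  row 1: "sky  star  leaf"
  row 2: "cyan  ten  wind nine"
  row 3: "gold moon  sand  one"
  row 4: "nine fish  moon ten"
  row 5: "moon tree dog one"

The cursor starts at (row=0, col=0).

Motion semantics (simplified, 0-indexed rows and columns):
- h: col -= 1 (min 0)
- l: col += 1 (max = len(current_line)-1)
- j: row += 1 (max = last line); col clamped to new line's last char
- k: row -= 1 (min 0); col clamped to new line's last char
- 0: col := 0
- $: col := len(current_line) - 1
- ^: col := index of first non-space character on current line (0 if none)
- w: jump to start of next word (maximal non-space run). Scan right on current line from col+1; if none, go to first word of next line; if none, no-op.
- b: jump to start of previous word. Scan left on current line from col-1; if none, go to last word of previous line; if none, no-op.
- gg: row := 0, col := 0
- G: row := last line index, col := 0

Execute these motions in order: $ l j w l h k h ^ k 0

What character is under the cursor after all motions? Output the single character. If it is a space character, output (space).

Answer: s

Derivation:
After 1 ($): row=0 col=13 char='y'
After 2 (l): row=0 col=13 char='y'
After 3 (j): row=1 col=13 char='a'
After 4 (w): row=2 col=0 char='c'
After 5 (l): row=2 col=1 char='y'
After 6 (h): row=2 col=0 char='c'
After 7 (k): row=1 col=0 char='s'
After 8 (h): row=1 col=0 char='s'
After 9 (^): row=1 col=0 char='s'
After 10 (k): row=0 col=0 char='s'
After 11 (0): row=0 col=0 char='s'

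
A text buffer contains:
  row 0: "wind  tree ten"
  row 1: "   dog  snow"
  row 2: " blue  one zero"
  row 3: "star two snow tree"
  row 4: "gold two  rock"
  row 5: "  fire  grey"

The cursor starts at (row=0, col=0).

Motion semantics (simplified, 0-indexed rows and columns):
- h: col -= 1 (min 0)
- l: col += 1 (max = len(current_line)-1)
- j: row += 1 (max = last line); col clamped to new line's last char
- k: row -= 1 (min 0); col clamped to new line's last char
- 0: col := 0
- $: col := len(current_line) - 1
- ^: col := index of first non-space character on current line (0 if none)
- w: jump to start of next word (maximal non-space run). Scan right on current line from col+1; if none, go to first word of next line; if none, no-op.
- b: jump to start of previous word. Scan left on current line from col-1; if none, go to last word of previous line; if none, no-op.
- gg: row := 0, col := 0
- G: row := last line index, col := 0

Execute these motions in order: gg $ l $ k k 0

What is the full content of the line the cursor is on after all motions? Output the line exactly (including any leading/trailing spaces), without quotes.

Answer: wind  tree ten

Derivation:
After 1 (gg): row=0 col=0 char='w'
After 2 ($): row=0 col=13 char='n'
After 3 (l): row=0 col=13 char='n'
After 4 ($): row=0 col=13 char='n'
After 5 (k): row=0 col=13 char='n'
After 6 (k): row=0 col=13 char='n'
After 7 (0): row=0 col=0 char='w'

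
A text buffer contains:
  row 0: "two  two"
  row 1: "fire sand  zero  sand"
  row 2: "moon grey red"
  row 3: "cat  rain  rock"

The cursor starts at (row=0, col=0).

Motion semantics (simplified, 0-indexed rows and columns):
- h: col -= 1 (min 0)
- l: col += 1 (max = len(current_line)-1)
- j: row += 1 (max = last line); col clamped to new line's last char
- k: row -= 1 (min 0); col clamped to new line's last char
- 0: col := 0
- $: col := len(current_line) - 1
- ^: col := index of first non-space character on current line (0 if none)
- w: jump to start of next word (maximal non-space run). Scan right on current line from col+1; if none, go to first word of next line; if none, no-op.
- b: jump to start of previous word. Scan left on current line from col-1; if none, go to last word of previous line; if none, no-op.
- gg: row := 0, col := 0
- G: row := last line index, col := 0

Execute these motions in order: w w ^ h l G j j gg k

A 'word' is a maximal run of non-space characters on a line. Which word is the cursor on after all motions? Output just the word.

After 1 (w): row=0 col=5 char='t'
After 2 (w): row=1 col=0 char='f'
After 3 (^): row=1 col=0 char='f'
After 4 (h): row=1 col=0 char='f'
After 5 (l): row=1 col=1 char='i'
After 6 (G): row=3 col=0 char='c'
After 7 (j): row=3 col=0 char='c'
After 8 (j): row=3 col=0 char='c'
After 9 (gg): row=0 col=0 char='t'
After 10 (k): row=0 col=0 char='t'

Answer: two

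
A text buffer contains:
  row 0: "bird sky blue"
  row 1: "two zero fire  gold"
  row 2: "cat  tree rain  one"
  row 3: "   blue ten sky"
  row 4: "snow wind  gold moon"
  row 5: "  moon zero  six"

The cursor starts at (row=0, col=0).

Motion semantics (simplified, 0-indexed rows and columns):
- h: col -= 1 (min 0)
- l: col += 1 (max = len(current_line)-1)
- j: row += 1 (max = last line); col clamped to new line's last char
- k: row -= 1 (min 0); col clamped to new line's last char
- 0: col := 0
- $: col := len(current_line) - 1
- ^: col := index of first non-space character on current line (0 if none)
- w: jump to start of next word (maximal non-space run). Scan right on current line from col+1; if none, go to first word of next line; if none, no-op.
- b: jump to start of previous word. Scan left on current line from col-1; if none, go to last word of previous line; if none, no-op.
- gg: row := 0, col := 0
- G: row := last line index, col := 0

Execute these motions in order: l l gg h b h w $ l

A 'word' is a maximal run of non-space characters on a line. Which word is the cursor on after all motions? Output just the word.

After 1 (l): row=0 col=1 char='i'
After 2 (l): row=0 col=2 char='r'
After 3 (gg): row=0 col=0 char='b'
After 4 (h): row=0 col=0 char='b'
After 5 (b): row=0 col=0 char='b'
After 6 (h): row=0 col=0 char='b'
After 7 (w): row=0 col=5 char='s'
After 8 ($): row=0 col=12 char='e'
After 9 (l): row=0 col=12 char='e'

Answer: blue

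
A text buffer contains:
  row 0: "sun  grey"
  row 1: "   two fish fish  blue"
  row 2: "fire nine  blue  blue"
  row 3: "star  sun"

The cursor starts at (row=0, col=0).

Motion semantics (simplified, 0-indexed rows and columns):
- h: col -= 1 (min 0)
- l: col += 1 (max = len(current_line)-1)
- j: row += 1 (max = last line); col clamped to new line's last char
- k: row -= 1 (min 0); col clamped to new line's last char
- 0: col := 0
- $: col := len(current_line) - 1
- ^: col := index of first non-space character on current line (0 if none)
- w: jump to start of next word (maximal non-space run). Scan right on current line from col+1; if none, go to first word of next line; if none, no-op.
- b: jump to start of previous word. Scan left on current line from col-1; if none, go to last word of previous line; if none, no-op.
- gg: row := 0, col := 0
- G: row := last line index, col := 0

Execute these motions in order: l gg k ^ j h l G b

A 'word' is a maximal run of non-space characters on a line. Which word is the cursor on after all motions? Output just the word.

After 1 (l): row=0 col=1 char='u'
After 2 (gg): row=0 col=0 char='s'
After 3 (k): row=0 col=0 char='s'
After 4 (^): row=0 col=0 char='s'
After 5 (j): row=1 col=0 char='_'
After 6 (h): row=1 col=0 char='_'
After 7 (l): row=1 col=1 char='_'
After 8 (G): row=3 col=0 char='s'
After 9 (b): row=2 col=17 char='b'

Answer: blue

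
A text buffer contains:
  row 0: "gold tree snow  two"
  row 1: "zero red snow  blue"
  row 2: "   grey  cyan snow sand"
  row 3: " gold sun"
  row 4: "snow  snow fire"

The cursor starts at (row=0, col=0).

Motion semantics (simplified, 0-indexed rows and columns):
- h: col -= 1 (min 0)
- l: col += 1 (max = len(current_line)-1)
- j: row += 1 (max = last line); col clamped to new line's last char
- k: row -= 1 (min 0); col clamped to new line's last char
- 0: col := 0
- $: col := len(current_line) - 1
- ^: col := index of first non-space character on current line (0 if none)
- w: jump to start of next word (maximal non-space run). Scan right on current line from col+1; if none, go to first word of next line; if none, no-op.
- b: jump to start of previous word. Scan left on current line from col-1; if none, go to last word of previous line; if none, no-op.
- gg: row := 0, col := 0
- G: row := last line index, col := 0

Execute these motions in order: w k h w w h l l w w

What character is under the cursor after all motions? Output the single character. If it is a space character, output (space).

After 1 (w): row=0 col=5 char='t'
After 2 (k): row=0 col=5 char='t'
After 3 (h): row=0 col=4 char='_'
After 4 (w): row=0 col=5 char='t'
After 5 (w): row=0 col=10 char='s'
After 6 (h): row=0 col=9 char='_'
After 7 (l): row=0 col=10 char='s'
After 8 (l): row=0 col=11 char='n'
After 9 (w): row=0 col=16 char='t'
After 10 (w): row=1 col=0 char='z'

Answer: z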